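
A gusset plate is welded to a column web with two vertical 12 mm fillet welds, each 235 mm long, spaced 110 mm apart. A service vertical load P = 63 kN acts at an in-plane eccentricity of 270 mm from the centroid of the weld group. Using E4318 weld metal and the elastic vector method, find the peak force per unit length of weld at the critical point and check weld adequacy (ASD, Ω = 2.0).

f_max ≈ 683 N/mm; adequate

E43XX → F_EXX = 430 MPa.
Total weld length L_w = 470 mm. Treat welds as unit-width lines.
Polar moment about centroid: J = 2[d³/12 + d(b/2)²] = 2[235³/12 + 235×55²] = 3585000 mm³.
Direct shear f_v = P/L_w = 63×10³ / 470 = 134 N/mm (vertical).
Torsion M = P·e = 63×10³ × 270 = 17010000 N·mm.
Critical point at (x, y) = (55, 117.5) from centroid. f_tx = M·y/J = 557.6 N/mm; f_ty = M·x/J = 261 N/mm.
Resultant f_max = √[f_tx² + (f_v + f_ty)²] = √[557.6² + (134 + 261)²] = 683.3 N/mm.
Capacity per unit length: r_n/Ω = (1/2.0) × 0.6 × 430 × (0.707 × 12) = 1094 N/mm.
683.3 ≤ 1094 → adequate.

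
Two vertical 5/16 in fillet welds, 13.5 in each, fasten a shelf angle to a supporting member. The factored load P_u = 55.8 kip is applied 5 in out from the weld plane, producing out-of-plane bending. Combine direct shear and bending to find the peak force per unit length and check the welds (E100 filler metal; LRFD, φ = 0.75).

f_max ≈ 5.04 kip/in; adequate

E100XX → F_EXX = 100 ksi.
L_w = 2 × 13.5 = 27 in; section modulus (unit throat) S = 2 × L²/6 = 60.75 in².
Direct shear f_v = P/L_w = 55.8/27 = 2.067 kip/in.
Moment M = P × e = 55.8 × 5 = 279 kip·in; bending f_b = M/S = 4.593 kip/in.
f_max = √(f_v² + f_b²) = √(2.067² + 4.593²) = 5.036 kip/in.
φr_n = 0.75 × 0.6 × 100 × (0.707 × 0.3125) = 9.942 kip/in → adequate.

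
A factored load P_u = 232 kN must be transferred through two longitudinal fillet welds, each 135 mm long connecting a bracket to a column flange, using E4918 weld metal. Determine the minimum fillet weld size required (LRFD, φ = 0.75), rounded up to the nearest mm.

E49XX → F_EXX = 490 MPa.
Total weld length L = 270 mm.
Required throat t_e = P_u / (φ × 0.6 F_EXX × L) = 232 / (0.75 × 0.6 × 490 × 270 × 10⁻³) = 3.897 mm.
Required leg w = t_e / 0.707 = 5.512 mm → use 6 mm.

w = 6 mm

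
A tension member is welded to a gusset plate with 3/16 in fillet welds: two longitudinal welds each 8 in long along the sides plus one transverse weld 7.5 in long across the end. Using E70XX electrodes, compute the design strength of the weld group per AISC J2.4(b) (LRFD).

φR_n ≈ 104 kips

E70XX → F_EXX = 70 ksi.
t_e = 0.707 × 0.1875 = 0.1326 in.
R_nwl = 0.6 × 70 × 0.1326 × 16 = 89.08 kips (longitudinal, 2 welds).
R_nwt = 0.6 × 70 × 0.1326 × 7.5 = 41.76 kips (transverse, base value).
(i) R_nwl + R_nwt = 130.8 kips; (ii) 0.85 R_nwl + 1.5 R_nwt = 138.4 kips.
R_n = max = 138.4 kips [governs: (ii)]; φR_n = 103.8 kips.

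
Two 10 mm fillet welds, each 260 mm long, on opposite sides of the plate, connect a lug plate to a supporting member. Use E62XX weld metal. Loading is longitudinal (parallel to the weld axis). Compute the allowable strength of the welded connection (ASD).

R_n/Ω ≈ 684 kN

E62XX → F_EXX = 620 MPa.
Effective throat t_e = 0.707 × 10 = 7.07 mm.
Total length L = 520 mm; A_we = 7.07 × 520 = 3676 mm².
F_nw = 0.6 F_EXX = 0.6 × 620 = 372 MPa.
R_n = 372 × 3676 × 10⁻³ = 1368 kN; R_n/Ω = 1368/2.0 = 683.8 kN.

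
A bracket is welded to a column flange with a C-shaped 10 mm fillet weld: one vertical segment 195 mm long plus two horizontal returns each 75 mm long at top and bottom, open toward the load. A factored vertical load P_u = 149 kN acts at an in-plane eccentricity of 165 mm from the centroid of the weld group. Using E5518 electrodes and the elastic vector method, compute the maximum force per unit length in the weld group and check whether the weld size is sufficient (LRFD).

E55XX → F_EXX = 550 MPa.
Total weld length L_w = 345 mm. Treat welds as unit-width lines.
Centroid: x̄ = 2×75×37.5 / 345 = 16.3 mm from the vertical weld.
Polar moment about centroid: J = I_x + I_y = [195³/12 + 2×75×97.5²] + [195×16.3² + 2(75³/12 + 75×21.2²)] = 2233000 mm³.
Direct shear f_v = P/L_w = 149×10³ / 345 = 431.9 N/mm (vertical).
Torsion M = P·e = 149×10³ × 165 = 24585000 N·mm.
Critical point at (x, y) = (58.7, 97.5) from centroid. f_tx = M·y/J = 1073 N/mm; f_ty = M·x/J = 646.1 N/mm.
Resultant f_max = √[f_tx² + (f_v + f_ty)²] = √[1073² + (431.9 + 646.1)²] = 1521 N/mm.
Capacity per unit length: φr_n = 0.75 × 0.6 × 550 × (0.707 × 10) = 1750 N/mm.
1521 ≤ 1750 → adequate.

f_max ≈ 1520 N/mm; adequate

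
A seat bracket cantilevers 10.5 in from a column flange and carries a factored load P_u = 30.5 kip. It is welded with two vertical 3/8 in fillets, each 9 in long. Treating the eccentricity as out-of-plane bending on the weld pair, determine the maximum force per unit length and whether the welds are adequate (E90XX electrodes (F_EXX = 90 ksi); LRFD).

L_w = 2 × 9 = 18 in; section modulus (unit throat) S = 2 × L²/6 = 27 in².
Direct shear f_v = P/L_w = 30.5/18 = 1.694 kip/in.
Moment M = P × e = 30.5 × 10.5 = 320.25 kip·in; bending f_b = M/S = 11.86 kip/in.
f_max = √(f_v² + f_b²) = √(1.694² + 11.86²) = 11.98 kip/in.
φr_n = 0.75 × 0.6 × 90 × (0.707 × 0.375) = 10.74 kip/in → NOT adequate.

f_max ≈ 12 kip/in; NOT adequate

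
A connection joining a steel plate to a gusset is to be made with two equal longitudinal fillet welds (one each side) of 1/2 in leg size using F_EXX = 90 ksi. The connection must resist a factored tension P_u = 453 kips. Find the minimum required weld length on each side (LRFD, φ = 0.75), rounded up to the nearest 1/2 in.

Throat t_e = 0.707 × 0.5 = 0.3535 in.
φr_n = 0.75 × 0.6 × 90 × 0.3535 = 14.32 kips/in.
L_req = P_u / φr_n = 453 / 14.32 = 31.64 in total.
Per side: 31.64 / 2 = 15.82 in.
Round up → use L = 16 in on each side.

L = 16 in on each side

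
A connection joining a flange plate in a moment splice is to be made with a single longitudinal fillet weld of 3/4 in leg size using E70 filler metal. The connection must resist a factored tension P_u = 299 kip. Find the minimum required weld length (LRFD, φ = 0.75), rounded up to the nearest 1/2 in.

E70XX → F_EXX = 70 ksi.
Throat t_e = 0.707 × 0.75 = 0.5302 in.
φr_n = 0.75 × 0.6 × 70 × 0.5302 = 16.7 kip/in.
L_req = P_u / φr_n = 299 / 16.7 = 17.9 in total.
Round up → use L = 18 in.

L = 18 in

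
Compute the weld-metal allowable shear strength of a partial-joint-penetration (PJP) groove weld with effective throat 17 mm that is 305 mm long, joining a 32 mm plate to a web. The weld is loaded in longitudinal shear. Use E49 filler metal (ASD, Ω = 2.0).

E49XX → F_EXX = 490 MPa.
Effective throat (given) t_e = 17 mm.
A_we = 17 × 305 = 5185 mm².
F_nw = 0.6 F_EXX = 294 MPa.
R_n/Ω = (294 × 5185) / 2.0 × 10⁻³ = 762.2 kN.

R_n/Ω ≈ 762 kN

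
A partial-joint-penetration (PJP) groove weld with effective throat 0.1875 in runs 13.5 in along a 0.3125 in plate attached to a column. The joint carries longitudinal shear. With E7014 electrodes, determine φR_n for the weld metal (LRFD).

E70XX → F_EXX = 70 ksi.
Effective throat (given) t_e = 0.1875 in.
A_we = 0.1875 × 13.5 = 2.531 in².
F_nw = 0.6 F_EXX = 42 ksi.
φR_n = 0.75 × 42 × 2.531 = 79.73 kips.

φR_n ≈ 79.7 kips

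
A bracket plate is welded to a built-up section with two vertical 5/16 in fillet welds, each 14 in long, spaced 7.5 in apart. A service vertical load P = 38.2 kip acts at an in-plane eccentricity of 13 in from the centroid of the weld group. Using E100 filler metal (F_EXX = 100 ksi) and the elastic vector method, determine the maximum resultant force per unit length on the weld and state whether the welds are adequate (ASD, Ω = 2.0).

f_max ≈ 5.41 kip/in; adequate

Total weld length L_w = 28 in. Treat welds as unit-width lines.
Polar moment about centroid: J = 2[d³/12 + d(b/2)²] = 2[14³/12 + 14×3.75²] = 851.1 in³.
Direct shear f_v = P/L_w = 38.2 / 28 = 1.364 kip/in (vertical).
Torsion M = P·e = 38.2 × 13 = 496.6 kip·in.
Critical point at (x, y) = (3.75, 7) from centroid. f_tx = M·y/J = 4.084 kip/in; f_ty = M·x/J = 2.188 kip/in.
Resultant f_max = √[f_tx² + (f_v + f_ty)²] = √[4.084² + (1.364 + 2.188)²] = 5.413 kip/in.
Capacity per unit length: r_n/Ω = (1/2.0) × 0.6 × 100 × (0.707 × 0.3125) = 6.628 kip/in.
5.413 ≤ 6.628 → adequate.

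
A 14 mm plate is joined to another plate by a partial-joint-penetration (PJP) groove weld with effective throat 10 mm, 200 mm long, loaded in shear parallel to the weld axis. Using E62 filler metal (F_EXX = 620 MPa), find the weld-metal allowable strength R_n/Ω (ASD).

Effective throat (given) t_e = 10 mm.
A_we = 10 × 200 = 2000 mm².
F_nw = 0.6 F_EXX = 372 MPa.
R_n/Ω = (372 × 2000) / 2.0 × 10⁻³ = 372 kN.

R_n/Ω ≈ 372 kN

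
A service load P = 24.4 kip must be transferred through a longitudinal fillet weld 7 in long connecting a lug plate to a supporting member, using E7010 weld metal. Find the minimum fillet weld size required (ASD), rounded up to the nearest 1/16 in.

w = 1/4 in

E70XX → F_EXX = 70 ksi.
Total weld length L = 7 in.
Required throat t_e = P × Ω / (0.6 F_EXX × L) = 24.4 × 2.0 / (0.6 × 70 × 7) = 0.166 in.
Required leg w = t_e / 0.707 = 0.2348 in → use 1/4 in.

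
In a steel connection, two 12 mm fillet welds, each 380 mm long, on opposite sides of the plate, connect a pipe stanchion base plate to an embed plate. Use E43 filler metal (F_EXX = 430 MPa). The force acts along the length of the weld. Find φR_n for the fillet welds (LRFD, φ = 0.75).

φR_n ≈ 1250 kN

Effective throat t_e = 0.707 × 12 = 8.484 mm.
Total length L = 760 mm; A_we = 8.484 × 760 = 6448 mm².
F_nw = 0.6 F_EXX = 0.6 × 430 = 258 MPa.
φR_n = 0.75 × 258 × 6448 × 10⁻³ = 1248 kN.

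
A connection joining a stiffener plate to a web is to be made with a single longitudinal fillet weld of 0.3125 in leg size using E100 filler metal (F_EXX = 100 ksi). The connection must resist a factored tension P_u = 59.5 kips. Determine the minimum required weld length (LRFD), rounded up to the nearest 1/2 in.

Throat t_e = 0.707 × 0.3125 = 0.2209 in.
φr_n = 0.75 × 0.6 × 100 × 0.2209 = 9.942 kips/in.
L_req = P_u / φr_n = 59.5 / 9.942 = 5.985 in total.
Round up → use L = 6 in.

L = 6 in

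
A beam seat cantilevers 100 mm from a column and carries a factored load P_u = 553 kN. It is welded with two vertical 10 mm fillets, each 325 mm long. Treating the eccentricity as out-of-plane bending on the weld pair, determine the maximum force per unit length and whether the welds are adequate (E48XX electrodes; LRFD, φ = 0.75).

E48XX → F_EXX = 480 MPa.
L_w = 2 × 325 = 650 mm; section modulus (unit throat) S = 2 × L²/6 = 35210 mm².
Direct shear f_v = P/L_w = 553×10³/650 = 850.8 N/mm.
Moment M = P × e = 553×10³ × 100 = 55300000 N·mm; bending f_b = M/S = 1571 N/mm.
f_max = √(f_v² + f_b²) = √(850.8² + 1571²) = 1786 N/mm.
φr_n = 0.75 × 0.6 × 480 × (0.707 × 10) = 1527 N/mm → NOT adequate.

f_max ≈ 1790 N/mm; NOT adequate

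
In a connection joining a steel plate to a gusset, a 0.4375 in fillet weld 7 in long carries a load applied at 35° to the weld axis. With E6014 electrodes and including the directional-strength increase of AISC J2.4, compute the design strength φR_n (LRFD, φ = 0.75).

φR_n ≈ 71.2 kip

E60XX → F_EXX = 60 ksi.
t_e = 0.707 × 0.4375 = 0.3093 in; A_we = 0.3093 × 7 = 2.165 in².
Directional factor: 1.0 + 0.5 sin^1.5(35°) = 1.217.
F_nw = 0.6 × 60 × 1.217 = 43.82 ksi.
φR_n = 0.75 × 43.82 × 2.165 = 71.16 kip.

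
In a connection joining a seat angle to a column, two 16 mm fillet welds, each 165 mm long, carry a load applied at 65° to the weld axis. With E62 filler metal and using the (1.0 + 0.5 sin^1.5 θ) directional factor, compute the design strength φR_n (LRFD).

φR_n ≈ 1490 kN

E62XX → F_EXX = 620 MPa.
t_e = 0.707 × 16 = 11.31 mm; A_we = 11.31 × 330 = 3733 mm².
Directional factor: 1.0 + 0.5 sin^1.5(65°) = 1.431.
F_nw = 0.6 × 620 × 1.431 = 532.5 MPa.
φR_n = 0.75 × 532.5 × 3733 × 10⁻³ = 1491 kN.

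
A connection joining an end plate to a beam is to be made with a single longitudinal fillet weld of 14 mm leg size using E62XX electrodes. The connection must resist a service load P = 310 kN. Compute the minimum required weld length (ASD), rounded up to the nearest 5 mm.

L = 170 mm

E62XX → F_EXX = 620 MPa.
Throat t_e = 0.707 × 14 = 9.898 mm.
r_n/Ω = (0.6 × 620 × 9.898) / 2.0 = 1841 N/mm = 1.841 kN/mm.
L_req = P / (r_n/Ω) = 310 / 1.841 = 168.4 mm total.
Round up → use L = 170 mm.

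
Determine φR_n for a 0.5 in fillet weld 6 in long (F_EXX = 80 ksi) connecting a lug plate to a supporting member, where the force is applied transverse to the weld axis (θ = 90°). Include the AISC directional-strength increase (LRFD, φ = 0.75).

t_e = 0.707 × 0.5 = 0.3535 in; A_we = 0.3535 × 6 = 2.121 in².
Directional factor: 1.0 + 0.5 sin^1.5(90°) = 1.5.
F_nw = 0.6 × 80 × 1.5 = 72 ksi.
φR_n = 0.75 × 72 × 2.121 = 114.5 kip.

φR_n ≈ 115 kip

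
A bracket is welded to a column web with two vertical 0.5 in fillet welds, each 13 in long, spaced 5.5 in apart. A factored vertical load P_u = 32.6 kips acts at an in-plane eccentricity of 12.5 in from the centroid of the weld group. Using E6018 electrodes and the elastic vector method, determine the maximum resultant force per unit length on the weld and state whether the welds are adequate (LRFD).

f_max ≈ 5.72 kip/in; adequate

E60XX → F_EXX = 60 ksi.
Total weld length L_w = 26 in. Treat welds as unit-width lines.
Polar moment about centroid: J = 2[d³/12 + d(b/2)²] = 2[13³/12 + 13×2.75²] = 562.8 in³.
Direct shear f_v = P/L_w = 32.6 / 26 = 1.254 kip/in (vertical).
Torsion M = P·e = 32.6 × 12.5 = 407.5 kip·in.
Critical point at (x, y) = (2.75, 6.5) from centroid. f_tx = M·y/J = 4.706 kip/in; f_ty = M·x/J = 1.991 kip/in.
Resultant f_max = √[f_tx² + (f_v + f_ty)²] = √[4.706² + (1.254 + 1.991)²] = 5.717 kip/in.
Capacity per unit length: φr_n = 0.75 × 0.6 × 60 × (0.707 × 0.5) = 9.544 kip/in.
5.717 ≤ 9.544 → adequate.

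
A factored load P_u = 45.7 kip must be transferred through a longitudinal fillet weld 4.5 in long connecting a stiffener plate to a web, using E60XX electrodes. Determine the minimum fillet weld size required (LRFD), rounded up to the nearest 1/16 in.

E60XX → F_EXX = 60 ksi.
Total weld length L = 4.5 in.
Required throat t_e = P_u / (φ × 0.6 F_EXX × L) = 45.7 / (0.75 × 0.6 × 60 × 4.5) = 0.3761 in.
Required leg w = t_e / 0.707 = 0.532 in → use 9/16 in.

w = 9/16 in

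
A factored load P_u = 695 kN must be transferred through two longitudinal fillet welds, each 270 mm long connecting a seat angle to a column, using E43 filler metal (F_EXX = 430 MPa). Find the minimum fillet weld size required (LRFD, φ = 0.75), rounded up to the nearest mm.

Total weld length L = 540 mm.
Required throat t_e = P_u / (φ × 0.6 F_EXX × L) = 695 / (0.75 × 0.6 × 430 × 540 × 10⁻³) = 6.651 mm.
Required leg w = t_e / 0.707 = 9.408 mm → use 10 mm.

w = 10 mm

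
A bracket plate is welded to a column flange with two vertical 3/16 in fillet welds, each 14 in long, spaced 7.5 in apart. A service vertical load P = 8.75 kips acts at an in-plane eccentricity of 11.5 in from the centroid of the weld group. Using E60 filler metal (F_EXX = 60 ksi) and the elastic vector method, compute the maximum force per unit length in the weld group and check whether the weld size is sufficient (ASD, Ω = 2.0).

f_max ≈ 1.12 kip/in; adequate

Total weld length L_w = 28 in. Treat welds as unit-width lines.
Polar moment about centroid: J = 2[d³/12 + d(b/2)²] = 2[14³/12 + 14×3.75²] = 851.1 in³.
Direct shear f_v = P/L_w = 8.75 / 28 = 0.3125 kip/in (vertical).
Torsion M = P·e = 8.75 × 11.5 = 100.62 kip·in.
Critical point at (x, y) = (3.75, 7) from centroid. f_tx = M·y/J = 0.8276 kip/in; f_ty = M·x/J = 0.4434 kip/in.
Resultant f_max = √[f_tx² + (f_v + f_ty)²] = √[0.8276² + (0.3125 + 0.4434)²] = 1.121 kip/in.
Capacity per unit length: r_n/Ω = (1/2.0) × 0.6 × 60 × (0.707 × 0.1875) = 2.386 kip/in.
1.121 ≤ 2.386 → adequate.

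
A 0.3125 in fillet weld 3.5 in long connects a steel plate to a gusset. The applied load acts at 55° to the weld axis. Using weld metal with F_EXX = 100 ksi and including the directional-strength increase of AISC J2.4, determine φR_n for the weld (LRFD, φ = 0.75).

t_e = 0.707 × 0.3125 = 0.2209 in; A_we = 0.2209 × 3.5 = 0.7733 in².
Directional factor: 1.0 + 0.5 sin^1.5(55°) = 1.371.
F_nw = 0.6 × 100 × 1.371 = 82.24 ksi.
φR_n = 0.75 × 82.24 × 0.7733 = 47.7 kip.

φR_n ≈ 47.7 kip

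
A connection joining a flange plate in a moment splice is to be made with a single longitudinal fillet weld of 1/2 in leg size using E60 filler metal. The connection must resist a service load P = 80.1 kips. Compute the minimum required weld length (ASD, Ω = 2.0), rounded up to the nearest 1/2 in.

L = 13 in

E60XX → F_EXX = 60 ksi.
Throat t_e = 0.707 × 0.5 = 0.3535 in.
r_n/Ω = (0.6 × 60 × 0.3535) / 2.0 = 6.363 kip/in.
L_req = P / (r_n/Ω) = 80.1 / 6.363 = 12.59 in total.
Round up → use L = 13 in.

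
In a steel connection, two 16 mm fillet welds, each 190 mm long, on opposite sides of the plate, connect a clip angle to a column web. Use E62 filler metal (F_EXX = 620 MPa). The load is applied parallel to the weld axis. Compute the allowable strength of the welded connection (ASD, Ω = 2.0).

Effective throat t_e = 0.707 × 16 = 11.31 mm.
Total length L = 380 mm; A_we = 11.31 × 380 = 4299 mm².
F_nw = 0.6 F_EXX = 0.6 × 620 = 372 MPa.
R_n = 372 × 4299 × 10⁻³ = 1599 kN; R_n/Ω = 1599/2.0 = 799.5 kN.

R_n/Ω ≈ 800 kN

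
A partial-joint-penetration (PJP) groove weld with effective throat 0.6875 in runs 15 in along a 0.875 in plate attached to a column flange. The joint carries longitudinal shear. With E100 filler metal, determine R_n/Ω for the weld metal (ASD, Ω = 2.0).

E100XX → F_EXX = 100 ksi.
Effective throat (given) t_e = 0.6875 in.
A_we = 0.6875 × 15 = 10.31 in².
F_nw = 0.6 F_EXX = 60 ksi.
R_n/Ω = (60 × 10.31) / 2.0 = 309.4 kips.

R_n/Ω ≈ 309 kips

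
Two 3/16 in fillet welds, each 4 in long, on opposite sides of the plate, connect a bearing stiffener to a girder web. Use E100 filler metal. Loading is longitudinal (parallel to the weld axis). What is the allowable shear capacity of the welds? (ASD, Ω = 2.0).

R_n/Ω ≈ 31.8 kip

E100XX → F_EXX = 100 ksi.
Effective throat t_e = 0.707 × 0.1875 = 0.1326 in.
Total length L = 8 in; A_we = 0.1326 × 8 = 1.06 in².
F_nw = 0.6 F_EXX = 0.6 × 100 = 60 ksi.
R_n = 60 × 1.06 = 63.63 kip; R_n/Ω = 63.63/2.0 = 31.82 kip.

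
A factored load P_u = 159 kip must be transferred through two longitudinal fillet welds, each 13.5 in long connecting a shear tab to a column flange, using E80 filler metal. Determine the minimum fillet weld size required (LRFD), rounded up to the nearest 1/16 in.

w = 1/4 in

E80XX → F_EXX = 80 ksi.
Total weld length L = 27 in.
Required throat t_e = P_u / (φ × 0.6 F_EXX × L) = 159 / (0.75 × 0.6 × 80 × 27) = 0.1636 in.
Required leg w = t_e / 0.707 = 0.2314 in → use 1/4 in.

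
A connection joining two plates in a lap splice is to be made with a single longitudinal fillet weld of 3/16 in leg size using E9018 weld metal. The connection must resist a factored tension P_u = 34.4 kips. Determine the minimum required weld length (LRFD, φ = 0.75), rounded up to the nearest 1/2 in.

E90XX → F_EXX = 90 ksi.
Throat t_e = 0.707 × 0.1875 = 0.1326 in.
φr_n = 0.75 × 0.6 × 90 × 0.1326 = 5.369 kips/in.
L_req = P_u / φr_n = 34.4 / 5.369 = 6.407 in total.
Round up → use L = 6.5 in.

L = 6.5 in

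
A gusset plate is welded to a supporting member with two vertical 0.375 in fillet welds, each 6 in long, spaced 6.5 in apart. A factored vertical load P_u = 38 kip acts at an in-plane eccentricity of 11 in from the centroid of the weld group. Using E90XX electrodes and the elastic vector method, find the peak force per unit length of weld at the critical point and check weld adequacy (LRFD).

f_max ≈ 13.9 kip/in; NOT adequate

E90XX → F_EXX = 90 ksi.
Total weld length L_w = 12 in. Treat welds as unit-width lines.
Polar moment about centroid: J = 2[d³/12 + d(b/2)²] = 2[6³/12 + 6×3.25²] = 162.8 in³.
Direct shear f_v = P/L_w = 38 / 12 = 3.167 kip/in (vertical).
Torsion M = P·e = 38 × 11 = 418 kip·in.
Critical point at (x, y) = (3.25, 3) from centroid. f_tx = M·y/J = 7.705 kip/in; f_ty = M·x/J = 8.347 kip/in.
Resultant f_max = √[f_tx² + (f_v + f_ty)²] = √[7.705² + (3.167 + 8.347)²] = 13.85 kip/in.
Capacity per unit length: φr_n = 0.75 × 0.6 × 90 × (0.707 × 0.375) = 10.74 kip/in.
13.85 > 10.74 → NOT adequate.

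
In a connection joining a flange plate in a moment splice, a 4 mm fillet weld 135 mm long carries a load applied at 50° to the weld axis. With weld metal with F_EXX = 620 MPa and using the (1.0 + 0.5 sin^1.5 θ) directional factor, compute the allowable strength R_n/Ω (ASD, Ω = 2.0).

t_e = 0.707 × 4 = 2.828 mm; A_we = 2.828 × 135 = 381.8 mm².
Directional factor: 1.0 + 0.5 sin^1.5(50°) = 1.335.
F_nw = 0.6 × 620 × 1.335 = 496.7 MPa.
R_n/Ω = (496.7 × 381.8) / 2.0 × 10⁻³ = 94.82 kN.

R_n/Ω ≈ 94.8 kN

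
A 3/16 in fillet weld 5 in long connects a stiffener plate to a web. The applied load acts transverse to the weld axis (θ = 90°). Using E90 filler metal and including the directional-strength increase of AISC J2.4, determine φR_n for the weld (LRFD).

E90XX → F_EXX = 90 ksi.
t_e = 0.707 × 0.1875 = 0.1326 in; A_we = 0.1326 × 5 = 0.6628 in².
Directional factor: 1.0 + 0.5 sin^1.5(90°) = 1.5.
F_nw = 0.6 × 90 × 1.5 = 81 ksi.
φR_n = 0.75 × 81 × 0.6628 = 40.27 kips.

φR_n ≈ 40.3 kips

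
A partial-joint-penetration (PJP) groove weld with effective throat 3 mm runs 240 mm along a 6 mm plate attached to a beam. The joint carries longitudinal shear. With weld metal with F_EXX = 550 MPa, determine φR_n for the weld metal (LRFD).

Effective throat (given) t_e = 3 mm.
A_we = 3 × 240 = 720 mm².
F_nw = 0.6 F_EXX = 330 MPa.
φR_n = 0.75 × 330 × 720 × 10⁻³ = 178.2 kN.

φR_n ≈ 178 kN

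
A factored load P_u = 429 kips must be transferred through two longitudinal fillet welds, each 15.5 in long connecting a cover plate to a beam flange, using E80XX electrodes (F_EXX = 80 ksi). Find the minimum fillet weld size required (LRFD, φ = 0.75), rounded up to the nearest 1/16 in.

Total weld length L = 31 in.
Required throat t_e = P_u / (φ × 0.6 F_EXX × L) = 429 / (0.75 × 0.6 × 80 × 31) = 0.3844 in.
Required leg w = t_e / 0.707 = 0.5437 in → use 9/16 in.

w = 9/16 in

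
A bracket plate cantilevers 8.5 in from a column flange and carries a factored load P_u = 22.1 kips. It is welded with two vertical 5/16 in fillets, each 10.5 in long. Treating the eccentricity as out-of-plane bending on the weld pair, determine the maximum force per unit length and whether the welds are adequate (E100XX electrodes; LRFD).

f_max ≈ 5.22 kip/in; adequate

E100XX → F_EXX = 100 ksi.
L_w = 2 × 10.5 = 21 in; section modulus (unit throat) S = 2 × L²/6 = 36.75 in².
Direct shear f_v = P/L_w = 22.1/21 = 1.052 kip/in.
Moment M = P × e = 22.1 × 8.5 = 187.85 kip·in; bending f_b = M/S = 5.112 kip/in.
f_max = √(f_v² + f_b²) = √(1.052² + 5.112²) = 5.219 kip/in.
φr_n = 0.75 × 0.6 × 100 × (0.707 × 0.3125) = 9.942 kip/in → adequate.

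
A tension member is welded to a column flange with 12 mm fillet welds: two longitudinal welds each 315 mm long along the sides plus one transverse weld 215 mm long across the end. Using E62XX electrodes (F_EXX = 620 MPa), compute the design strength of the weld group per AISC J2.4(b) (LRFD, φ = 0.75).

t_e = 0.707 × 12 = 8.484 mm.
R_nwl = 0.6 × 620 × 8.484 × 630 × 10⁻³ = 1988 kN (longitudinal, 2 welds).
R_nwt = 0.6 × 620 × 8.484 × 215 × 10⁻³ = 678.6 kN (transverse, base value).
(i) R_nwl + R_nwt = 2667 kN; (ii) 0.85 R_nwl + 1.5 R_nwt = 2708 kN.
R_n = max = 2708 kN [governs: (ii)]; φR_n = 2031 kN.

φR_n ≈ 2030 kN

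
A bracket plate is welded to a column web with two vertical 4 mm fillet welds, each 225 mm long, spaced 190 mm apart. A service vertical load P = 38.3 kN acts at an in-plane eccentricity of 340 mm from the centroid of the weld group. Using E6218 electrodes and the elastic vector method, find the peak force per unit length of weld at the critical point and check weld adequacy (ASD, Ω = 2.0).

f_max ≈ 382 N/mm; adequate

E62XX → F_EXX = 620 MPa.
Total weld length L_w = 450 mm. Treat welds as unit-width lines.
Polar moment about centroid: J = 2[d³/12 + d(b/2)²] = 2[225³/12 + 225×95²] = 5960000 mm³.
Direct shear f_v = P/L_w = 38.3×10³ / 450 = 85.11 N/mm (vertical).
Torsion M = P·e = 38.3×10³ × 340 = 13022000 N·mm.
Critical point at (x, y) = (95, 112.5) from centroid. f_tx = M·y/J = 245.8 N/mm; f_ty = M·x/J = 207.6 N/mm.
Resultant f_max = √[f_tx² + (f_v + f_ty)²] = √[245.8² + (85.11 + 207.6)²] = 382.2 N/mm.
Capacity per unit length: r_n/Ω = (1/2.0) × 0.6 × 620 × (0.707 × 4) = 526 N/mm.
382.2 ≤ 526 → adequate.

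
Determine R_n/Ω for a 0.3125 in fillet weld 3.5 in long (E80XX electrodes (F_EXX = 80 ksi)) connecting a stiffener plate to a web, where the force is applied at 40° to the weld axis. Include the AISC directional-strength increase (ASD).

R_n/Ω ≈ 23.3 kip

t_e = 0.707 × 0.3125 = 0.2209 in; A_we = 0.2209 × 3.5 = 0.7733 in².
Directional factor: 1.0 + 0.5 sin^1.5(40°) = 1.258.
F_nw = 0.6 × 80 × 1.258 = 60.37 ksi.
R_n/Ω = (60.37 × 0.7733) / 2.0 = 23.34 kip.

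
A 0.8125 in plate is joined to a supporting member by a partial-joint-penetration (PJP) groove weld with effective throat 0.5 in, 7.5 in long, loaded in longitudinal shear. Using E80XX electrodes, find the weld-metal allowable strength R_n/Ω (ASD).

R_n/Ω ≈ 90 kips

E80XX → F_EXX = 80 ksi.
Effective throat (given) t_e = 0.5 in.
A_we = 0.5 × 7.5 = 3.75 in².
F_nw = 0.6 F_EXX = 48 ksi.
R_n/Ω = (48 × 3.75) / 2.0 = 90 kips.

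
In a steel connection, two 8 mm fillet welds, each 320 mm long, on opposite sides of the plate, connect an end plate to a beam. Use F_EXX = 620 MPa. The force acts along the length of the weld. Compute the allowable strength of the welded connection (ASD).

R_n/Ω ≈ 673 kN

Effective throat t_e = 0.707 × 8 = 5.656 mm.
Total length L = 640 mm; A_we = 5.656 × 640 = 3620 mm².
F_nw = 0.6 F_EXX = 0.6 × 620 = 372 MPa.
R_n = 372 × 3620 × 10⁻³ = 1347 kN; R_n/Ω = 1347/2.0 = 673.3 kN.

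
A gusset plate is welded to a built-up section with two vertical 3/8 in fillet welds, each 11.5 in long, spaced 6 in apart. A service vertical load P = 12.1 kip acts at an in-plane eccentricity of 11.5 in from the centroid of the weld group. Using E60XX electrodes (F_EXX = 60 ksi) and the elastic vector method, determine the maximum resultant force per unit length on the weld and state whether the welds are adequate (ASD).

f_max ≈ 2.25 kip/in; adequate

Total weld length L_w = 23 in. Treat welds as unit-width lines.
Polar moment about centroid: J = 2[d³/12 + d(b/2)²] = 2[11.5³/12 + 11.5×3²] = 460.5 in³.
Direct shear f_v = P/L_w = 12.1 / 23 = 0.5261 kip/in (vertical).
Torsion M = P·e = 12.1 × 11.5 = 139.15 kip·in.
Critical point at (x, y) = (3, 5.75) from centroid. f_tx = M·y/J = 1.738 kip/in; f_ty = M·x/J = 0.9066 kip/in.
Resultant f_max = √[f_tx² + (f_v + f_ty)²] = √[1.738² + (0.5261 + 0.9066)²] = 2.252 kip/in.
Capacity per unit length: r_n/Ω = (1/2.0) × 0.6 × 60 × (0.707 × 0.375) = 4.772 kip/in.
2.252 ≤ 4.772 → adequate.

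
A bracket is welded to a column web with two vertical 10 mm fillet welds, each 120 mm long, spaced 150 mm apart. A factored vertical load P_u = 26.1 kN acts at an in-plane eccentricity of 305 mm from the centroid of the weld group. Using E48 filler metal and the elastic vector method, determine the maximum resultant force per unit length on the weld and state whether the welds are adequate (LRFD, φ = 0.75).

f_max ≈ 556 N/mm; adequate

E48XX → F_EXX = 480 MPa.
Total weld length L_w = 240 mm. Treat welds as unit-width lines.
Polar moment about centroid: J = 2[d³/12 + d(b/2)²] = 2[120³/12 + 120×75²] = 1638000 mm³.
Direct shear f_v = P/L_w = 26.1×10³ / 240 = 108.8 N/mm (vertical).
Torsion M = P·e = 26.1×10³ × 305 = 7960500 N·mm.
Critical point at (x, y) = (75, 60) from centroid. f_tx = M·y/J = 291.6 N/mm; f_ty = M·x/J = 364.5 N/mm.
Resultant f_max = √[f_tx² + (f_v + f_ty)²] = √[291.6² + (108.8 + 364.5)²] = 555.9 N/mm.
Capacity per unit length: φr_n = 0.75 × 0.6 × 480 × (0.707 × 10) = 1527 N/mm.
555.9 ≤ 1527 → adequate.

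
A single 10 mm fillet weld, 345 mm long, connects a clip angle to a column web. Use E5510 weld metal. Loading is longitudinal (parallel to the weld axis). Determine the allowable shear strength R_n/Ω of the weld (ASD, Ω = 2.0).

E55XX → F_EXX = 550 MPa.
Effective throat t_e = 0.707 × 10 = 7.07 mm.
Total length L = 345 mm; A_we = 7.07 × 345 = 2439 mm².
F_nw = 0.6 F_EXX = 0.6 × 550 = 330 MPa.
R_n = 330 × 2439 × 10⁻³ = 804.9 kN; R_n/Ω = 804.9/2.0 = 402.5 kN.

R_n/Ω ≈ 402 kN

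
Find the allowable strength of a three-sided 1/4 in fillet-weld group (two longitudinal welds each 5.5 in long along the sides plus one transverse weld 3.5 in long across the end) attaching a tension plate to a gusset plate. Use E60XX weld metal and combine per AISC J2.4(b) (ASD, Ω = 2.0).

E60XX → F_EXX = 60 ksi.
t_e = 0.707 × 0.25 = 0.1767 in.
R_nwl = 0.6 × 60 × 0.1767 × 11 = 69.99 kip (longitudinal, 2 welds).
R_nwt = 0.6 × 60 × 0.1767 × 3.5 = 22.27 kip (transverse, base value).
(i) R_nwl + R_nwt = 92.26 kip; (ii) 0.85 R_nwl + 1.5 R_nwt = 92.9 kip.
R_n = max = 92.9 kip [governs: (ii)]; R_n/Ω = 46.45 kip.

R_n/Ω ≈ 46.4 kip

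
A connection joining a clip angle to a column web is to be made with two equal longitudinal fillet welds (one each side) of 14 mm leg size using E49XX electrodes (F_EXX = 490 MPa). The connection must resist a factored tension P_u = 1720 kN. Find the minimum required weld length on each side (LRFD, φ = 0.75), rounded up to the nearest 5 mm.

Throat t_e = 0.707 × 14 = 9.898 mm.
φr_n = 0.75 × 0.6 × 490 × 9.898 × 10⁻³ = 2.183 kN/mm.
L_req = P_u / φr_n = 1720 / 2.183 = 788.1 mm total.
Per side: 788.1 / 2 = 394 mm.
Round up → use L = 395 mm on each side.

L = 395 mm on each side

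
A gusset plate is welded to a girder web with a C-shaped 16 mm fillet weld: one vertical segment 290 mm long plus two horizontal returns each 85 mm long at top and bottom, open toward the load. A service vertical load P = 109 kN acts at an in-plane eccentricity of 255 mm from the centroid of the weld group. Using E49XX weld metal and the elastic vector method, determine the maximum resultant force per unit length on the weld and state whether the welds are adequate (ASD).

f_max ≈ 885 N/mm; adequate

E49XX → F_EXX = 490 MPa.
Total weld length L_w = 460 mm. Treat welds as unit-width lines.
Centroid: x̄ = 2×85×42.5 / 460 = 15.71 mm from the vertical weld.
Polar moment about centroid: J = I_x + I_y = [290³/12 + 2×85×145²] + [290×15.71² + 2(85³/12 + 85×26.79²)] = 5903000 mm³.
Direct shear f_v = P/L_w = 109×10³ / 460 = 237 N/mm (vertical).
Torsion M = P·e = 109×10³ × 255 = 27795000 N·mm.
Critical point at (x, y) = (69.29, 145) from centroid. f_tx = M·y/J = 682.8 N/mm; f_ty = M·x/J = 326.3 N/mm.
Resultant f_max = √[f_tx² + (f_v + f_ty)²] = √[682.8² + (237 + 326.3)²] = 885.1 N/mm.
Capacity per unit length: r_n/Ω = (1/2.0) × 0.6 × 490 × (0.707 × 16) = 1663 N/mm.
885.1 ≤ 1663 → adequate.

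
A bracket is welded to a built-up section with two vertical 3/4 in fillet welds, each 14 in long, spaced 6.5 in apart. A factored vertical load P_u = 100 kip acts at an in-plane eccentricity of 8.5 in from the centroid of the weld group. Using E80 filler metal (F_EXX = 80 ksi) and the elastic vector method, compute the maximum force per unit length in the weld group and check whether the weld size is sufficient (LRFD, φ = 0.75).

Total weld length L_w = 28 in. Treat welds as unit-width lines.
Polar moment about centroid: J = 2[d³/12 + d(b/2)²] = 2[14³/12 + 14×3.25²] = 753.1 in³.
Direct shear f_v = P/L_w = 100 / 28 = 3.571 kip/in (vertical).
Torsion M = P·e = 100 × 8.5 = 850 kip·in.
Critical point at (x, y) = (3.25, 7) from centroid. f_tx = M·y/J = 7.901 kip/in; f_ty = M·x/J = 3.668 kip/in.
Resultant f_max = √[f_tx² + (f_v + f_ty)²] = √[7.901² + (3.571 + 3.668)²] = 10.72 kip/in.
Capacity per unit length: φr_n = 0.75 × 0.6 × 80 × (0.707 × 0.75) = 19.09 kip/in.
10.72 ≤ 19.09 → adequate.

f_max ≈ 10.7 kip/in; adequate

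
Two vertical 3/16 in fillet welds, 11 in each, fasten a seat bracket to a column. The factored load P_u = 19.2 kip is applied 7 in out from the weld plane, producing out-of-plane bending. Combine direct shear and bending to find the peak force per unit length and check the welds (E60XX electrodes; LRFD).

E60XX → F_EXX = 60 ksi.
L_w = 2 × 11 = 22 in; section modulus (unit throat) S = 2 × L²/6 = 40.33 in².
Direct shear f_v = P/L_w = 19.2/22 = 0.8727 kip/in.
Moment M = P × e = 19.2 × 7 = 134.4 kip·in; bending f_b = M/S = 3.332 kip/in.
f_max = √(f_v² + f_b²) = √(0.8727² + 3.332²) = 3.445 kip/in.
φr_n = 0.75 × 0.6 × 60 × (0.707 × 0.1875) = 3.579 kip/in → adequate.

f_max ≈ 3.44 kip/in; adequate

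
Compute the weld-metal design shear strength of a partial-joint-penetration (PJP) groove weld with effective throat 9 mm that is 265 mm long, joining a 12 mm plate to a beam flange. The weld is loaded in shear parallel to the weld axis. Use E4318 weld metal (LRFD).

φR_n ≈ 461 kN

E43XX → F_EXX = 430 MPa.
Effective throat (given) t_e = 9 mm.
A_we = 9 × 265 = 2385 mm².
F_nw = 0.6 F_EXX = 258 MPa.
φR_n = 0.75 × 258 × 2385 × 10⁻³ = 461.5 kN.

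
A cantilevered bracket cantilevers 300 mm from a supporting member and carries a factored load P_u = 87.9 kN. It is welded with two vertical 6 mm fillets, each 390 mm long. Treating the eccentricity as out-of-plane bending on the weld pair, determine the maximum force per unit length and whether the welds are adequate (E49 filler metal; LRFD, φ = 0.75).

E49XX → F_EXX = 490 MPa.
L_w = 2 × 390 = 780 mm; section modulus (unit throat) S = 2 × L²/6 = 50700 mm².
Direct shear f_v = P/L_w = 87.9×10³/780 = 112.7 N/mm.
Moment M = P × e = 87.9×10³ × 300 = 26370000 N·mm; bending f_b = M/S = 520.1 N/mm.
f_max = √(f_v² + f_b²) = √(112.7² + 520.1²) = 532.2 N/mm.
φr_n = 0.75 × 0.6 × 490 × (0.707 × 6) = 935.4 N/mm → adequate.

f_max ≈ 532 N/mm; adequate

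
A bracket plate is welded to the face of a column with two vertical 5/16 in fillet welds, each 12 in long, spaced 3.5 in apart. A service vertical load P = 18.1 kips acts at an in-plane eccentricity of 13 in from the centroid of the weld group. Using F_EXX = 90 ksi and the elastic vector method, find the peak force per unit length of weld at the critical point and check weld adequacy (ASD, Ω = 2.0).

Total weld length L_w = 24 in. Treat welds as unit-width lines.
Polar moment about centroid: J = 2[d³/12 + d(b/2)²] = 2[12³/12 + 12×1.75²] = 361.5 in³.
Direct shear f_v = P/L_w = 18.1 / 24 = 0.7542 kip/in (vertical).
Torsion M = P·e = 18.1 × 13 = 235.3 kip·in.
Critical point at (x, y) = (1.75, 6) from centroid. f_tx = M·y/J = 3.905 kip/in; f_ty = M·x/J = 1.139 kip/in.
Resultant f_max = √[f_tx² + (f_v + f_ty)²] = √[3.905² + (0.7542 + 1.139)²] = 4.34 kip/in.
Capacity per unit length: r_n/Ω = (1/2.0) × 0.6 × 90 × (0.707 × 0.3125) = 5.965 kip/in.
4.34 ≤ 5.965 → adequate.

f_max ≈ 4.34 kip/in; adequate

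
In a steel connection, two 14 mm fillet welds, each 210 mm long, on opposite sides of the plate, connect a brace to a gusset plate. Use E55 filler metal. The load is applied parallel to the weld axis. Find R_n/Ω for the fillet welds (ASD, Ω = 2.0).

R_n/Ω ≈ 686 kN

E55XX → F_EXX = 550 MPa.
Effective throat t_e = 0.707 × 14 = 9.898 mm.
Total length L = 420 mm; A_we = 9.898 × 420 = 4157 mm².
F_nw = 0.6 F_EXX = 0.6 × 550 = 330 MPa.
R_n = 330 × 4157 × 10⁻³ = 1372 kN; R_n/Ω = 1372/2.0 = 685.9 kN.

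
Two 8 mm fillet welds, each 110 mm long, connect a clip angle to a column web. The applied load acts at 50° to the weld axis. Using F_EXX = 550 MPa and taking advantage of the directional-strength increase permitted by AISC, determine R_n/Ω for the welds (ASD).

t_e = 0.707 × 8 = 5.656 mm; A_we = 5.656 × 220 = 1244 mm².
Directional factor: 1.0 + 0.5 sin^1.5(50°) = 1.335.
F_nw = 0.6 × 550 × 1.335 = 440.6 MPa.
R_n/Ω = (440.6 × 1244) / 2.0 × 10⁻³ = 274.1 kN.

R_n/Ω ≈ 274 kN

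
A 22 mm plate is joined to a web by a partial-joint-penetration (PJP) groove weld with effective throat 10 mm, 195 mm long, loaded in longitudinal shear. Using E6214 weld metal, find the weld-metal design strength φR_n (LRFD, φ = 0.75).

φR_n ≈ 544 kN

E62XX → F_EXX = 620 MPa.
Effective throat (given) t_e = 10 mm.
A_we = 10 × 195 = 1950 mm².
F_nw = 0.6 F_EXX = 372 MPa.
φR_n = 0.75 × 372 × 1950 × 10⁻³ = 544 kN.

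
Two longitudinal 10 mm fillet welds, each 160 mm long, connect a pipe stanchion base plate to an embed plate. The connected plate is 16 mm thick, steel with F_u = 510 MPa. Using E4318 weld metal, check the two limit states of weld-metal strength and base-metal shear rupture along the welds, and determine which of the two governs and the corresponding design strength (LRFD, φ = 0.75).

φR_n ≈ 438 kN (weld metal governs)

E43XX → F_EXX = 430 MPa.
t_e = 0.707 × 10 = 7.07 mm; L = 320 mm.
Weld metal: φR_n = 0.75 × 0.6 × 430 × 7.07 × 320 × 10⁻³ = 437.8 kN.
Base metal (shear rupture): φR_n = 0.75 × 0.6 × 510 × 16 × 320 × 10⁻³ = 1175 kN.
Governing: weld metal.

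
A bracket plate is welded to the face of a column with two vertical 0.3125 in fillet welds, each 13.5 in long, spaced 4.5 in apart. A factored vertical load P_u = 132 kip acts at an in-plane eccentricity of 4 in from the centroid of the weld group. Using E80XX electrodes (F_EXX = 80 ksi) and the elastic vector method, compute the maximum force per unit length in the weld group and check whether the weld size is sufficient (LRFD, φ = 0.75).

f_max ≈ 9.61 kip/in; NOT adequate

Total weld length L_w = 27 in. Treat welds as unit-width lines.
Polar moment about centroid: J = 2[d³/12 + d(b/2)²] = 2[13.5³/12 + 13.5×2.25²] = 546.8 in³.
Direct shear f_v = P/L_w = 132 / 27 = 4.889 kip/in (vertical).
Torsion M = P·e = 132 × 4 = 528 kip·in.
Critical point at (x, y) = (2.25, 6.75) from centroid. f_tx = M·y/J = 6.519 kip/in; f_ty = M·x/J = 2.173 kip/in.
Resultant f_max = √[f_tx² + (f_v + f_ty)²] = √[6.519² + (4.889 + 2.173)²] = 9.61 kip/in.
Capacity per unit length: φr_n = 0.75 × 0.6 × 80 × (0.707 × 0.3125) = 7.954 kip/in.
9.61 > 7.954 → NOT adequate.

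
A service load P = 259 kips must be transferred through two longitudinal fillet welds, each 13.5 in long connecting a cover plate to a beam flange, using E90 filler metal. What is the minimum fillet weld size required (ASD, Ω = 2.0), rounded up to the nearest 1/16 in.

E90XX → F_EXX = 90 ksi.
Total weld length L = 27 in.
Required throat t_e = P × Ω / (0.6 F_EXX × L) = 259 × 2.0 / (0.6 × 90 × 27) = 0.3553 in.
Required leg w = t_e / 0.707 = 0.5025 in → use 9/16 in.

w = 9/16 in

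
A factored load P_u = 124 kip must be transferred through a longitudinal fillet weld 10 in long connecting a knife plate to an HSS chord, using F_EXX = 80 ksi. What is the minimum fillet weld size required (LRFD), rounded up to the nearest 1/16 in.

Total weld length L = 10 in.
Required throat t_e = P_u / (φ × 0.6 F_EXX × L) = 124 / (0.75 × 0.6 × 80 × 10) = 0.3444 in.
Required leg w = t_e / 0.707 = 0.4872 in → use 1/2 in.

w = 1/2 in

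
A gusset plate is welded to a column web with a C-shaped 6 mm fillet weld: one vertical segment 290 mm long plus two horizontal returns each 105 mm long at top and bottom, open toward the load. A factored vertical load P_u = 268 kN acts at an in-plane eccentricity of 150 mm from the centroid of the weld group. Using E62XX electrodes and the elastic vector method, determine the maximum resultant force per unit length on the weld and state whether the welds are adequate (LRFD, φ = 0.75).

f_max ≈ 1310 N/mm; NOT adequate

E62XX → F_EXX = 620 MPa.
Total weld length L_w = 500 mm. Treat welds as unit-width lines.
Centroid: x̄ = 2×105×52.5 / 500 = 22.05 mm from the vertical weld.
Polar moment about centroid: J = I_x + I_y = [290³/12 + 2×105×145²] + [290×22.05² + 2(105³/12 + 105×30.45²)] = 6976000 mm³.
Direct shear f_v = P/L_w = 268×10³ / 500 = 536 N/mm (vertical).
Torsion M = P·e = 268×10³ × 150 = 40200000 N·mm.
Critical point at (x, y) = (82.95, 145) from centroid. f_tx = M·y/J = 835.5 N/mm; f_ty = M·x/J = 478 N/mm.
Resultant f_max = √[f_tx² + (f_v + f_ty)²] = √[835.5² + (536 + 478)²] = 1314 N/mm.
Capacity per unit length: φr_n = 0.75 × 0.6 × 620 × (0.707 × 6) = 1184 N/mm.
1314 > 1184 → NOT adequate.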